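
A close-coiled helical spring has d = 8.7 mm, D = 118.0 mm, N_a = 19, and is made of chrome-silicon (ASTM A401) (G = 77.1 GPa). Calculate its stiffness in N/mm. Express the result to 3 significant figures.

k = Gd⁴/(8D³N_a) = (77.1×10³ × 8.7⁴) / (8 × 118.0³ × 19)
  = 4.41704e+08 / 2.49741e+08 = 1.7686 N/mm

1.77 N/mm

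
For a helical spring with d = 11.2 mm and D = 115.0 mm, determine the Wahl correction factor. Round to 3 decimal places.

C = D/d = 115.0/11.2 = 10.2679
K_W = (4C−1)/(4C−4) + 0.615/C = 40.071/37.071 + 0.0599 = 1.1408

1.141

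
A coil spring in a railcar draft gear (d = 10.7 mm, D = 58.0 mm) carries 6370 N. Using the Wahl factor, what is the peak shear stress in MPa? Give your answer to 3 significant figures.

985 MPa

Spring index C = D/d = 58.0/10.7 = 5.4206
K_W = (4C−1)/(4C−4) + 0.615/C = 20.682/17.682 + 0.1135 = 1.2831
τ₀ = 8FD/(πd³) = 8·6370·58.0/(π·10.7³) = 2.95568e+06/3848.6 = 767.99 MPa
τ_max = K·τ₀ = 1.2831 × 767.99 = 985.42 MPa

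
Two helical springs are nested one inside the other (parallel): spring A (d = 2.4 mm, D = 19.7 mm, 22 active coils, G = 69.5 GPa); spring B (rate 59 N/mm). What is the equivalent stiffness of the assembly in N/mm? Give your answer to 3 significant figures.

60.7 N/mm

k_A = Gd⁴/(8D³N_a) = (69.5×10³)(2.4⁴)/(8·19.7³·22) = 1.7136 N/mm
Parallel: k_eq = 1.7136 + 59 = 60.714 N/mm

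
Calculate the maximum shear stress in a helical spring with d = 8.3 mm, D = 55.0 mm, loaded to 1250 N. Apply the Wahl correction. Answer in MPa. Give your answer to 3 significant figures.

375 MPa

Spring index C = D/d = 55.0/8.3 = 6.6265
K_W = (4C−1)/(4C−4) + 0.615/C = 25.506/22.506 + 0.0928 = 1.2261
τ₀ = 8FD/(πd³) = 8·1250·55.0/(π·8.3³) = 550000/1796.3 = 306.18 MPa
τ_max = K·τ₀ = 1.2261 × 306.18 = 375.41 MPa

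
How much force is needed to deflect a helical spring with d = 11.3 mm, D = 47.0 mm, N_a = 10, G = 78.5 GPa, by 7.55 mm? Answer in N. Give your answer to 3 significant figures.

1160 N

k = Gd⁴/(8D³N_a) = (78.5×10³)(11.3⁴)/(8·47.0³·10) = 154.1 N/mm
F = k·δ = 154.1 × 7.55 = 1163.4 N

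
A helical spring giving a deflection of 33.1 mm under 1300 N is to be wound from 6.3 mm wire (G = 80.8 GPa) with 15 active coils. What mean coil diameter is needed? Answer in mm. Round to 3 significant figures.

30.0 mm

Required rate k = F/δ = 1300/33.1 = 39.275 N/mm
D = (Gd⁴/(8N_a·k))^(1/3) = (80.8×10³·6.3⁴/(8·15·39.275))^(1/3)
  = (27007)^(1/3) = 30.0026 mm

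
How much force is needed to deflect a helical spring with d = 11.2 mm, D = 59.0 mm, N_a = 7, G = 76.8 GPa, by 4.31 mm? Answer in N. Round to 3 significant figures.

453 N

k = Gd⁴/(8D³N_a) = (76.8×10³)(11.2⁴)/(8·59.0³·7) = 105.07 N/mm
F = k·δ = 105.07 × 4.31 = 452.86 N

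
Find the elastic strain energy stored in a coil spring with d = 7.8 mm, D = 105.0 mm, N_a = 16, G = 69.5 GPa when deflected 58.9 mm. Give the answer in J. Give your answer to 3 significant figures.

3.01 J

k = Gd⁴/(8D³N_a) = (69.5×10³)(7.8⁴)/(8·105.0³·16) = 1.7361 N/mm
U = ½kδ² = 0.5 × 1.7361 × 58.9² = 3011.5 N·mm = 3.0115 J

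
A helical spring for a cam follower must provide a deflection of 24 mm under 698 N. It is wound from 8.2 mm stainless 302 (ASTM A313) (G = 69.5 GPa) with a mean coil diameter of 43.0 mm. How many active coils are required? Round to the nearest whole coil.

17

Required rate k = F/δ = 698/24 = 29.083 N/mm
N_a = Gd⁴/(8D³k) = (69.5×10³ × 8.2⁴)/(8 × 43.0³ × 29.083)
    = 3.14225e+08 / 1.84986e+07 = 16.99 → 17 coils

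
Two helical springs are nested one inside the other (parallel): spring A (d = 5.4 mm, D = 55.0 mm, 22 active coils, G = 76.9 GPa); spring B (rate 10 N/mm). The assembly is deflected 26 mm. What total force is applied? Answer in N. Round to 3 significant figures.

318 N

k_A = Gd⁴/(8D³N_a) = (76.9×10³)(5.4⁴)/(8·55.0³·22) = 2.2331 N/mm
Parallel: k_eq = 2.2331 + 10 = 12.233 N/mm
F = k_eq·δ = 12.233·26 = 318.06 N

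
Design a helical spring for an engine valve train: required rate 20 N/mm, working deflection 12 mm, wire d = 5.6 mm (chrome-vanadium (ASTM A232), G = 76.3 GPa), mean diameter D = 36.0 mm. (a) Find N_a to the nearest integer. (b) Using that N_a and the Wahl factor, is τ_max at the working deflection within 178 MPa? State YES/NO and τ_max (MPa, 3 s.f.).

(a) 10 coils; (b) YES, τ_max = 155 MPa

N_a = Gd⁴/(8D³k) = (76.3×10³)(5.6⁴)/(8·36.0³·20) = 10.05 → N_a = 10
Actual rate k = Gd⁴/(8D³·10) = 20.104 N/mm
Working load F = kδ = 20.104·12 = 241.25 N
C = 36.0/5.6 = 6.4286; K_W = (4C−1)/(4C−4)+0.615/C = 1.2338
τ_max = K_W·8FD/(πd³) = 1.2338·125.93 = 155.38 MPa
τ_max ≤ 178 MPa → acceptable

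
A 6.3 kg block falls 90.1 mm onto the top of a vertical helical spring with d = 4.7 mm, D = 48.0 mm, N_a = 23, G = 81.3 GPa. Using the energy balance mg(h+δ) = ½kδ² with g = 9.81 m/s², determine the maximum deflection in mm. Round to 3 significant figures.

k = Gd⁴/(8D³N_a) = (81.3×10³)(4.7⁴)/(8·48.0³·23) = 1.9496 N/mm
W = mg = 6.3 × 9.81 = 61.803 N
½kδ² − Wδ − Wh = 0 → δ = (W + √(W² + 2kWh))/k
δ = (61.803 + √(3819.6 + 21712.2))/1.9496 = (61.803 + 159.79)/1.9496 = 113.66 mm

114 mm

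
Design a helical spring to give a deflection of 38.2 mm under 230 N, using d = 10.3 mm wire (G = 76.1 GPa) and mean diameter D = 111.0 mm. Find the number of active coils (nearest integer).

Required rate k = F/δ = 230/38.2 = 6.0209 N/mm
N_a = Gd⁴/(8D³k) = (76.1×10³ × 10.3⁴)/(8 × 111.0³ × 6.0209)
    = 8.56512e+08 / 6.58754e+07 = 13 → 13 coils

13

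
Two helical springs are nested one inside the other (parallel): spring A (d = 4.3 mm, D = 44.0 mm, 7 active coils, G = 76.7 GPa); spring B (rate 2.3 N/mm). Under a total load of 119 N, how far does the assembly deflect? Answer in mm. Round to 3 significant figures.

15.3 mm

k_A = Gd⁴/(8D³N_a) = (76.7×10³)(4.3⁴)/(8·44.0³·7) = 5.497 N/mm
Parallel: k_eq = 5.497 + 2.3 = 7.797 N/mm
δ = F/k_eq = 119/7.797 = 15.262 mm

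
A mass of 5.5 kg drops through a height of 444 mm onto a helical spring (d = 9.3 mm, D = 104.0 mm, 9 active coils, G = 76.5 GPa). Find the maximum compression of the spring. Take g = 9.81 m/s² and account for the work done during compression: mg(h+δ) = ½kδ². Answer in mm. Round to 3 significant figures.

k = Gd⁴/(8D³N_a) = (76.5×10³)(9.3⁴)/(8·104.0³·9) = 7.0658 N/mm
W = mg = 5.5 × 9.81 = 53.955 N
½kδ² − Wδ − Wh = 0 → δ = (W + √(W² + 2kWh))/k
δ = (53.955 + √(2911.1 + 338536))/7.0658 = (53.955 + 584.34)/7.0658 = 90.335 mm

90.3 mm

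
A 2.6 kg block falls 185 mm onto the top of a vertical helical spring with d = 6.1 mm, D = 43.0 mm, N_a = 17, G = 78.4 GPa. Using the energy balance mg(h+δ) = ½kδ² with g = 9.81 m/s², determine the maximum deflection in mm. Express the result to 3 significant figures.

k = Gd⁴/(8D³N_a) = (78.4×10³)(6.1⁴)/(8·43.0³·17) = 10.039 N/mm
W = mg = 2.6 × 9.81 = 25.506 N
½kδ² − Wδ − Wh = 0 → δ = (W + √(W² + 2kWh))/k
δ = (25.506 + √(650.56 + 94740.4))/10.039 = (25.506 + 308.85)/10.039 = 33.306 mm

33.3 mm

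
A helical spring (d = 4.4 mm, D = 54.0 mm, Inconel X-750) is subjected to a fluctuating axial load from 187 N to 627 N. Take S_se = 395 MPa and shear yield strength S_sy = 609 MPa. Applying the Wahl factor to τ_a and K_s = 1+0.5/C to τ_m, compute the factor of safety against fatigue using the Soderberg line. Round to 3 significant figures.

0.470

C = D/d = 54.0/4.4 = 12.2727; K_W = (4C−1)/(4C−4)+0.615/C = 1.1166; K_s = 1+0.5/C = 1.0407
F_a = (F_max−F_min)/2 = 220 N; F_m = (F_max+F_min)/2 = 407 N
τ_a = K_W·8F_aD/(πd³) = 1.1166 × 355.14 = 396.56 MPa
τ_m = K_s·8F_mD/(πd³) = 1.0407 × 657.01 = 683.77 MPa
Soderberg: 1/n_f = τ_a/S_se + τ_m/S_sy = 396.56/395 + 683.77/609 = 1.00396 + 1.12278 = 2.1267
n_f = 1/2.1267 = 0.4702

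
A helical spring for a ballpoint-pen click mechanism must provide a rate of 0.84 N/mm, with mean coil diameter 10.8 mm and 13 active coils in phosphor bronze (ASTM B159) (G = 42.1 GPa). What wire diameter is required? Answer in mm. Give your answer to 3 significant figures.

d = (8D³N_a·k / G)^(1/4) = (8·10.8³·13·0.84 / (42.1×10³))^0.25
  = (2.614)^0.25 = 1.2715 mm

1.27 mm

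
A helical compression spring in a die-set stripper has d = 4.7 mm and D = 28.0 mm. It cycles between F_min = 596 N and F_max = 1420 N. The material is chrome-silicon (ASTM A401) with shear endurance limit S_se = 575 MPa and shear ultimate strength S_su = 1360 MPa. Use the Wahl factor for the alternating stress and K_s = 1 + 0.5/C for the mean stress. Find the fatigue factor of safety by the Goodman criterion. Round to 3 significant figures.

C = D/d = 28.0/4.7 = 5.9574; K_W = (4C−1)/(4C−4)+0.615/C = 1.2545; K_s = 1+0.5/C = 1.0839
F_a = (F_max−F_min)/2 = 412 N; F_m = (F_max+F_min)/2 = 1008 N
τ_a = K_W·8F_aD/(πd³) = 1.2545 × 282.94 = 354.96 MPa
τ_m = K_s·8F_mD/(πd³) = 1.0839 × 692.25 = 750.35 MPa
Goodman: 1/n_f = τ_a/S_se + τ_m/S_su = 354.96/575 + 750.35/1360 = 0.61732 + 0.55173 = 1.1691
n_f = 1/1.1691 = 0.8554

0.855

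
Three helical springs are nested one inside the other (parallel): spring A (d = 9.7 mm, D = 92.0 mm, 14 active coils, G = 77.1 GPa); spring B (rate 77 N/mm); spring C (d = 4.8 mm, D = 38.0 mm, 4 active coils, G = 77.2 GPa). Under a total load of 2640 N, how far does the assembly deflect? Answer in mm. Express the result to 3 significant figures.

24.4 mm

k_A = Gd⁴/(8D³N_a) = (77.1×10³)(9.7⁴)/(8·92.0³·14) = 7.8264 N/mm
k_C = Gd⁴/(8D³N_a) = (77.2×10³)(4.8⁴)/(8·38.0³·4) = 23.339 N/mm
Parallel: k_eq = 7.8264 + 77 + 23.339 = 108.17 N/mm
δ = F/k_eq = 2640/108.17 = 24.407 mm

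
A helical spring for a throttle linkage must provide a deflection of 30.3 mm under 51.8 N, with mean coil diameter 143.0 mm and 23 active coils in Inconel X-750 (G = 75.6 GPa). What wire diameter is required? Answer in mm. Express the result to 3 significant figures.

Required rate k = F/δ = 51.8/30.3 = 1.7096 N/mm
d = (8D³N_a·k / G)^(1/4) = (8·143.0³·23·1.7096 / (75.6×10³))^0.25
  = (12167)^0.25 = 10.5026 mm

10.5 mm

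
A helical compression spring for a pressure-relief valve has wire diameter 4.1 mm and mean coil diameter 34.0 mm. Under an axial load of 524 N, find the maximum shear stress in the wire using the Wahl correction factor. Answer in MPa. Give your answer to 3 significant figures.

775 MPa

Spring index C = D/d = 34.0/4.1 = 8.2927
K_W = (4C−1)/(4C−4) + 0.615/C = 32.171/29.171 + 0.0742 = 1.1770
τ₀ = 8FD/(πd³) = 8·524·34.0/(π·4.1³) = 142528/216.52 = 658.26 MPa
τ_max = K·τ₀ = 1.1770 × 658.26 = 774.78 MPa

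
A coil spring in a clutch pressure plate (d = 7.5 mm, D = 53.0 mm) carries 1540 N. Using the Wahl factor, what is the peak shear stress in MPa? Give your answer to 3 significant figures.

596 MPa

Spring index C = D/d = 53.0/7.5 = 7.0667
K_W = (4C−1)/(4C−4) + 0.615/C = 27.267/24.267 + 0.0870 = 1.2107
τ₀ = 8FD/(πd³) = 8·1540·53.0/(π·7.5³) = 652960/1325.4 = 492.67 MPa
τ_max = K·τ₀ = 1.2107 × 492.67 = 596.45 MPa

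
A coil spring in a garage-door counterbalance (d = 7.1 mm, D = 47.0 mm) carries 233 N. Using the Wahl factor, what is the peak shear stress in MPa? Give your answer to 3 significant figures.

95.6 MPa

Spring index C = D/d = 47.0/7.1 = 6.6197
K_W = (4C−1)/(4C−4) + 0.615/C = 25.479/22.479 + 0.0929 = 1.2264
τ₀ = 8FD/(πd³) = 8·233·47.0/(π·7.1³) = 87608/1124.4 = 77.915 MPa
τ_max = K·τ₀ = 1.2264 × 77.915 = 95.552 MPa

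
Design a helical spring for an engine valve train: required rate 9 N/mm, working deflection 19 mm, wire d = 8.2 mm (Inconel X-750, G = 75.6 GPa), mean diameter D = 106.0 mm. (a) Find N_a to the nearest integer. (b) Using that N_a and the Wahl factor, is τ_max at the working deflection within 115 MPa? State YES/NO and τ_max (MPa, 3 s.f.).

(a) 4 coils; (b) YES, τ_max = 92.6 MPa

N_a = Gd⁴/(8D³k) = (75.6×10³)(8.2⁴)/(8·106.0³·9) = 3.986 → N_a = 4
Actual rate k = Gd⁴/(8D³·4) = 8.9683 N/mm
Working load F = kδ = 8.9683·19 = 170.4 N
C = 106.0/8.2 = 12.9268; K_W = (4C−1)/(4C−4)+0.615/C = 1.1105
τ_max = K_W·8FD/(πd³) = 1.1105·83.42 = 92.634 MPa
τ_max ≤ 115 MPa → acceptable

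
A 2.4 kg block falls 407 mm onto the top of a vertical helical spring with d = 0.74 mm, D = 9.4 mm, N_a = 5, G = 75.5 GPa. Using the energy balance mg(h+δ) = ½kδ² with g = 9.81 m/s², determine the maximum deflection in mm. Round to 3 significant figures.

206 mm

k = Gd⁴/(8D³N_a) = (75.5×10³)(0.74⁴)/(8·9.4³·5) = 0.68144 N/mm
W = mg = 2.4 × 9.81 = 23.544 N
½kδ² − Wδ − Wh = 0 → δ = (W + √(W² + 2kWh))/k
δ = (23.544 + √(554.32 + 13059.8))/0.68144 = (23.544 + 116.68)/0.68144 = 205.77 mm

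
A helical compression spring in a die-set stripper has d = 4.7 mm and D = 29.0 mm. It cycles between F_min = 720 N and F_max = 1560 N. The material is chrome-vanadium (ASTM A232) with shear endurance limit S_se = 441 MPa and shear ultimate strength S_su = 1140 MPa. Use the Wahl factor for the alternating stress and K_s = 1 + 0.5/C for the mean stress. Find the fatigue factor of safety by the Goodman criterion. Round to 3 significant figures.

C = D/d = 29.0/4.7 = 6.1702; K_W = (4C−1)/(4C−4)+0.615/C = 1.2447; K_s = 1+0.5/C = 1.0810
F_a = (F_max−F_min)/2 = 420 N; F_m = (F_max+F_min)/2 = 1140 N
τ_a = K_W·8F_aD/(πd³) = 1.2447 × 298.74 = 371.85 MPa
τ_m = K_s·8F_mD/(πd³) = 1.0810 × 810.87 = 876.57 MPa
Goodman: 1/n_f = τ_a/S_se + τ_m/S_su = 371.85/441 + 876.57/1140 = 0.84320 + 0.76893 = 1.6121
n_f = 1/1.6121 = 0.6203

0.620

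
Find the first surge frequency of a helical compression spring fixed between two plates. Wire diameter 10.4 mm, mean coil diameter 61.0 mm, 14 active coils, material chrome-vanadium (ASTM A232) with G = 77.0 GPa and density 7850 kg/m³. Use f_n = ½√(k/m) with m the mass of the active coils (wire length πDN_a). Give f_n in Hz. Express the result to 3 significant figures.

k = Gd⁴/(8D³N_a) = (77.0×10³)(10.4⁴)/(8·61.0³·14) = 35.434 N/mm = 35434 N/m
Wire length L = πDN_a = π·61.0·14 = 2682.9 mm
m = ρ·(πd²/4)·L = 7850 × 84.949×10⁻⁶ m² × 2.6829 m = 1.7891 kg
f_n = ½√(k/m) = 0.5·√(35434/1.7891) = 0.5·√(19805) = 70.366 Hz

70.4 Hz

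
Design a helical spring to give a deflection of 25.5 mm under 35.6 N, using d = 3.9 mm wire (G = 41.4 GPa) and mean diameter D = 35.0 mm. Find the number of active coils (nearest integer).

20

Required rate k = F/δ = 35.6/25.5 = 1.3961 N/mm
N_a = Gd⁴/(8D³k) = (41.4×10³ × 3.9⁴)/(8 × 35.0³ × 1.3961)
    = 9.57765e+06 / 478855 = 20 → 20 coils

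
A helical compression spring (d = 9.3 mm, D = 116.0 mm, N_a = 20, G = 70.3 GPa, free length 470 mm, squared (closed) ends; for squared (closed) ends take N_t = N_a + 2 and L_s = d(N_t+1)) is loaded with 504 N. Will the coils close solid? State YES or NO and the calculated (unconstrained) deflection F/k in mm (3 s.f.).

NO, δ = 239 mm

k = Gd⁴/(8D³N_a) = (70.3×10³)(9.3⁴)/(8·116.0³·20) = 2.1057 N/mm
N_t = 22; L_s = 9.3·23 = 213.9 mm; δ_solid = L₀ − L_s = 470 − 213.9 = 256.1 mm
δ = F/k = 504/2.1057 = 239.35 mm
δ < δ_solid → spring does not go solid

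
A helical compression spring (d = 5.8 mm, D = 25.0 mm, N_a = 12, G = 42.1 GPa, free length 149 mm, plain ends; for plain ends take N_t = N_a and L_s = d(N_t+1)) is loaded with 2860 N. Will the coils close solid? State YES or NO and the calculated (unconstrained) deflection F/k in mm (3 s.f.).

YES, δ = 90.0 mm

k = Gd⁴/(8D³N_a) = (42.1×10³)(5.8⁴)/(8·25.0³·12) = 31.762 N/mm
N_t = 12; L_s = 5.8·13 = 75.4 mm; δ_solid = L₀ − L_s = 149 − 75.4 = 73.6 mm
δ = F/k = 2860/31.762 = 90.046 mm
δ ≥ δ_solid → spring goes solid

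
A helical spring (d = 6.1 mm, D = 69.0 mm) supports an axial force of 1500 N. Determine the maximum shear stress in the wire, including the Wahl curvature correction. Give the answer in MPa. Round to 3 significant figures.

1310 MPa

Spring index C = D/d = 69.0/6.1 = 11.3115
K_W = (4C−1)/(4C−4) + 0.615/C = 44.246/41.246 + 0.0544 = 1.1271
τ₀ = 8FD/(πd³) = 8·1500·69.0/(π·6.1³) = 828000/713.08 = 1161.2 MPa
τ_max = K·τ₀ = 1.1271 × 1161.2 = 1308.7 MPa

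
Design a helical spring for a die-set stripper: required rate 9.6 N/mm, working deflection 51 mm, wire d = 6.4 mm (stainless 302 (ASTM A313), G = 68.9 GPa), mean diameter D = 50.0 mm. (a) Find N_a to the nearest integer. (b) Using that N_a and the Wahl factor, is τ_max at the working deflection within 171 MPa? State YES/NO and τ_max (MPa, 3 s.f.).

(a) 12 coils; (b) NO, τ_max = 284 MPa

N_a = Gd⁴/(8D³k) = (68.9×10³)(6.4⁴)/(8·50.0³·9.6) = 12.04 → N_a = 12
Actual rate k = Gd⁴/(8D³·12) = 9.6329 N/mm
Working load F = kδ = 9.6329·51 = 491.28 N
C = 50.0/6.4 = 7.8125; K_W = (4C−1)/(4C−4)+0.615/C = 1.1888
τ_max = K_W·8FD/(πd³) = 1.1888·238.62 = 283.67 MPa
τ_max > 171 MPa → exceeds allowable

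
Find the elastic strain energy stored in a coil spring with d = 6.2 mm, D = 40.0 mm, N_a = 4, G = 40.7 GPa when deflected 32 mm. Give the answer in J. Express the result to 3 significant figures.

k = Gd⁴/(8D³N_a) = (40.7×10³)(6.2⁴)/(8·40.0³·4) = 29.365 N/mm
U = ½kδ² = 0.5 × 29.365 × 32² = 15035 N·mm = 15.035 J

15.0 J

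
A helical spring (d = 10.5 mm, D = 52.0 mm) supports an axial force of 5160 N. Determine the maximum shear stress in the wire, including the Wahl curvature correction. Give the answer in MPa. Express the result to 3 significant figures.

776 MPa

Spring index C = D/d = 52.0/10.5 = 4.9524
K_W = (4C−1)/(4C−4) + 0.615/C = 18.810/15.810 + 0.1242 = 1.3139
τ₀ = 8FD/(πd³) = 8·5160·52.0/(π·10.5³) = 2.14656e+06/3636.8 = 590.24 MPa
τ_max = K·τ₀ = 1.3139 × 590.24 = 775.53 MPa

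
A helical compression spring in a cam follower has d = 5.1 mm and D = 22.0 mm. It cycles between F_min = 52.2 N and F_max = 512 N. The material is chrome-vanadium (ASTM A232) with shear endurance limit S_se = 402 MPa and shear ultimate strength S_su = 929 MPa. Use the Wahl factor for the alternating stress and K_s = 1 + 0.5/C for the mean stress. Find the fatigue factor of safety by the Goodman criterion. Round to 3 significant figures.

C = D/d = 22.0/5.1 = 4.3137; K_W = (4C−1)/(4C−4)+0.615/C = 1.3689; K_s = 1+0.5/C = 1.1159
F_a = (F_max−F_min)/2 = 229.9 N; F_m = (F_max+F_min)/2 = 282.1 N
τ_a = K_W·8F_aD/(πd³) = 1.3689 × 97.094 = 132.91 MPa
τ_m = K_s·8F_mD/(πd³) = 1.1159 × 119.14 = 132.95 MPa
Goodman: 1/n_f = τ_a/S_se + τ_m/S_su = 132.91/402 + 132.95/929 = 0.33063 + 0.14311 = 0.47374
n_f = 1/0.47374 = 2.111

2.11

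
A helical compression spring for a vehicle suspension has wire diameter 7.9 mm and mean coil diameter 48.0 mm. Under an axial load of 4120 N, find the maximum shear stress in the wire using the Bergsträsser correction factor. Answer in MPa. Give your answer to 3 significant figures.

1260 MPa

Spring index C = D/d = 48.0/7.9 = 6.0759
K_B = (4C+2)/(4C−3) = 26.304/21.304 = 1.2347
τ₀ = 8FD/(πd³) = 8·4120·48.0/(π·7.9³) = 1.58208e+06/1548.9 = 1021.4 MPa
τ_max = K·τ₀ = 1.2347 × 1021.4 = 1261.1 MPa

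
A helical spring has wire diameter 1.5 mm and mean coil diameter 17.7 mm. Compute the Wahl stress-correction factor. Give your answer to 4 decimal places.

C = D/d = 17.7/1.5 = 11.8000
K_W = (4C−1)/(4C−4) + 0.615/C = 46.200/43.200 + 0.0521 = 1.1216

1.1216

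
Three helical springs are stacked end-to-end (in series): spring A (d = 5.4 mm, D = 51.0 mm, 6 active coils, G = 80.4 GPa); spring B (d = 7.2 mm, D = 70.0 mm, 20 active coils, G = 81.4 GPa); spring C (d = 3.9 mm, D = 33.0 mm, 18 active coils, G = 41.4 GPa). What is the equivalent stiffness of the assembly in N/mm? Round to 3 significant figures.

k_A = Gd⁴/(8D³N_a) = (80.4×10³)(5.4⁴)/(8·51.0³·6) = 10.737 N/mm
k_B = Gd⁴/(8D³N_a) = (81.4×10³)(7.2⁴)/(8·70.0³·20) = 3.986 N/mm
k_C = Gd⁴/(8D³N_a) = (41.4×10³)(3.9⁴)/(8·33.0³·18) = 1.8508 N/mm
Series: 1/k_eq = 1/10.737 + 1/3.986 + 1/1.8508 = 0.88433; k_eq = 1.1308 N/mm

1.13 N/mm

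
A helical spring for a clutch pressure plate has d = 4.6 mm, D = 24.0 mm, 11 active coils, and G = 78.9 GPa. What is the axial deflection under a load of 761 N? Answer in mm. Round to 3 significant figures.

26.2 mm

k = Gd⁴/(8D³N_a) = (78.9×10³)(4.6⁴)/(8·24.0³·11) = 29.04 N/mm
δ = F/k = 761 / 29.04 = 26.206 mm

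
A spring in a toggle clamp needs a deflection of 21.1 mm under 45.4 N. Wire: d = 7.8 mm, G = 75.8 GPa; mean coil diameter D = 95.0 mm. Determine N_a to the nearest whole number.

Required rate k = F/δ = 45.4/21.1 = 2.1517 N/mm
N_a = Gd⁴/(8D³k) = (75.8×10³ × 7.8⁴)/(8 × 95.0³ × 2.1517)
    = 2.80574e+08 / 1.47582e+07 = 19.01 → 19 coils

19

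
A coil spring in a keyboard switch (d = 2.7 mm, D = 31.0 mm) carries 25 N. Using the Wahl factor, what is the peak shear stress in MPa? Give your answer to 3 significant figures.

113 MPa

Spring index C = D/d = 31.0/2.7 = 11.4815
K_W = (4C−1)/(4C−4) + 0.615/C = 44.926/41.926 + 0.0536 = 1.1251
τ₀ = 8FD/(πd³) = 8·25·31.0/(π·2.7³) = 6200/61.836 = 100.27 MPa
τ_max = K·τ₀ = 1.1251 × 100.27 = 112.81 MPa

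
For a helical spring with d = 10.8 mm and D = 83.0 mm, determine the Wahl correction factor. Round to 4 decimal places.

C = D/d = 83.0/10.8 = 7.6852
K_W = (4C−1)/(4C−4) + 0.615/C = 29.741/26.741 + 0.0800 = 1.1922

1.1922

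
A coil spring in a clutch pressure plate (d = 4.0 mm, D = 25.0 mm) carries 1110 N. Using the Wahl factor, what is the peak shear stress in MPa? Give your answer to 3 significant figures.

Spring index C = D/d = 25.0/4.0 = 6.2500
K_W = (4C−1)/(4C−4) + 0.615/C = 24.000/21.000 + 0.0984 = 1.2413
τ₀ = 8FD/(πd³) = 8·1110·25.0/(π·4.0³) = 222000/201.06 = 1104.1 MPa
τ_max = K·τ₀ = 1.2413 × 1104.1 = 1370.5 MPa

1370 MPa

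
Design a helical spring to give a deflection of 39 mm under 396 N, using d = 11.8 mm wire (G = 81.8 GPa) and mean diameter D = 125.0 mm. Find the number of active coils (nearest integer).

Required rate k = F/δ = 396/39 = 10.154 N/mm
N_a = Gd⁴/(8D³k) = (81.8×10³ × 11.8⁴)/(8 × 125.0³ × 10.154)
    = 1.58592e+09 / 1.58654e+08 = 9.996 → 10 coils

10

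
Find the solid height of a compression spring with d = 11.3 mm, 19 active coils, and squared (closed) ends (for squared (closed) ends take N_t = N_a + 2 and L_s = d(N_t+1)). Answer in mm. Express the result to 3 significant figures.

squared (closed) ends: N_t = N_a + 2 = 19 + 2 = 21
L_s = d·(N_t+1) = 11.3 × 22 = 248.6 mm

249 mm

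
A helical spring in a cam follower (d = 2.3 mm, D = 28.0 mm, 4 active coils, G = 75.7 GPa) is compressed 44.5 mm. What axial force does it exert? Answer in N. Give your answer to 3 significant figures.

134 N

k = Gd⁴/(8D³N_a) = (75.7×10³)(2.3⁴)/(8·28.0³·4) = 3.0157 N/mm
F = k·δ = 3.0157 × 44.5 = 134.2 N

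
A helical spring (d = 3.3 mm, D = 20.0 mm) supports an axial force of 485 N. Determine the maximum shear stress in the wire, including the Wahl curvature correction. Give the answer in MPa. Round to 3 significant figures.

Spring index C = D/d = 20.0/3.3 = 6.0606
K_W = (4C−1)/(4C−4) + 0.615/C = 23.242/20.242 + 0.1015 = 1.2497
τ₀ = 8FD/(πd³) = 8·485·20.0/(π·3.3³) = 77600/112.9 = 687.34 MPa
τ_max = K·τ₀ = 1.2497 × 687.34 = 858.95 MPa

859 MPa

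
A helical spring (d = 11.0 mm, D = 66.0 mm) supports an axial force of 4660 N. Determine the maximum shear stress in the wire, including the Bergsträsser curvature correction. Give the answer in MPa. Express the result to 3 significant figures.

Spring index C = D/d = 66.0/11.0 = 6.0000
K_B = (4C+2)/(4C−3) = 26.000/21.000 = 1.2381
τ₀ = 8FD/(πd³) = 8·4660·66.0/(π·11.0³) = 2.46048e+06/4181.5 = 588.43 MPa
τ_max = K·τ₀ = 1.2381 × 588.43 = 728.53 MPa

729 MPa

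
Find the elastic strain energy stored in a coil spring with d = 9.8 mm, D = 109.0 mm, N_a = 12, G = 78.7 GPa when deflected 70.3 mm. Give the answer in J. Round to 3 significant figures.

k = Gd⁴/(8D³N_a) = (78.7×10³)(9.8⁴)/(8·109.0³·12) = 5.8389 N/mm
U = ½kδ² = 0.5 × 5.8389 × 70.3² = 14428 N·mm = 14.428 J

14.4 J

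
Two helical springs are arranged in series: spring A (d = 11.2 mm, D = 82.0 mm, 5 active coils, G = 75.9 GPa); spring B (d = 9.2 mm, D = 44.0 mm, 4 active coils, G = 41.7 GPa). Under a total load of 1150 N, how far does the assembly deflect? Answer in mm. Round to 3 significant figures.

31.7 mm

k_A = Gd⁴/(8D³N_a) = (75.9×10³)(11.2⁴)/(8·82.0³·5) = 54.152 N/mm
k_B = Gd⁴/(8D³N_a) = (41.7×10³)(9.2⁴)/(8·44.0³·4) = 109.59 N/mm
Series: 1/k_eq = 1/54.152 + 1/109.59 = 0.027591; k_eq = 36.243 N/mm
δ = F/k_eq = 1150/36.243 = 31.73 mm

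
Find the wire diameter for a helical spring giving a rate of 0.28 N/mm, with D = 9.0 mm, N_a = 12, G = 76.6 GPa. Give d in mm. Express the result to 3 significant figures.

0.711 mm

d = (8D³N_a·k / G)^(1/4) = (8·9.0³·12·0.28 / (76.6×10³))^0.25
  = (0.25582)^0.25 = 0.7112 mm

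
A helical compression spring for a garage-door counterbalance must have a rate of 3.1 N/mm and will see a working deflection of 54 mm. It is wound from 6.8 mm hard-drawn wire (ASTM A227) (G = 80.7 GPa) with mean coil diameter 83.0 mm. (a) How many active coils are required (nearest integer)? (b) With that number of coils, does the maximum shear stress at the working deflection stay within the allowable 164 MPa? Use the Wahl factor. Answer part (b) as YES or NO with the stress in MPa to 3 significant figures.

N_a = Gd⁴/(8D³k) = (80.7×10³)(6.8⁴)/(8·83.0³·3.1) = 12.17 → N_a = 12
Actual rate k = Gd⁴/(8D³·12) = 3.1434 N/mm
Working load F = kδ = 3.1434·54 = 169.75 N
C = 83.0/6.8 = 12.2059; K_W = (4C−1)/(4C−4)+0.615/C = 1.1173
τ_max = K_W·8FD/(πd³) = 1.1173·114.1 = 127.49 MPa
τ_max ≤ 164 MPa → acceptable

(a) 12 coils; (b) YES, τ_max = 127 MPa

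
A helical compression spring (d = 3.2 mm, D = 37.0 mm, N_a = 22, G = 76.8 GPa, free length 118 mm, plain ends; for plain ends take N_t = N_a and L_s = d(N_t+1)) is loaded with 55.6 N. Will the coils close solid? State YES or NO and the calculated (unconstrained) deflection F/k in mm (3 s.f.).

k = Gd⁴/(8D³N_a) = (76.8×10³)(3.2⁴)/(8·37.0³·22) = 0.90332 N/mm
N_t = 22; L_s = 3.2·23 = 73.6 mm; δ_solid = L₀ − L_s = 118 − 73.6 = 44.4 mm
δ = F/k = 55.6/0.90332 = 61.55 mm
δ ≥ δ_solid → spring goes solid

YES, δ = 61.6 mm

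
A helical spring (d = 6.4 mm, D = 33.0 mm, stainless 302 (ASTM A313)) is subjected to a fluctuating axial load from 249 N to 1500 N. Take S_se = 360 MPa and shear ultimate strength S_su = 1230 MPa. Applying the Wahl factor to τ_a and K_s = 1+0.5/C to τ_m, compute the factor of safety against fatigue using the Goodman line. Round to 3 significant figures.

1.03

C = D/d = 33.0/6.4 = 5.1562; K_W = (4C−1)/(4C−4)+0.615/C = 1.2997; K_s = 1+0.5/C = 1.0970
F_a = (F_max−F_min)/2 = 625.5 N; F_m = (F_max+F_min)/2 = 874.5 N
τ_a = K_W·8F_aD/(πd³) = 1.2997 × 200.51 = 260.61 MPa
τ_m = K_s·8F_mD/(πd³) = 1.0970 × 280.33 = 307.52 MPa
Goodman: 1/n_f = τ_a/S_se + τ_m/S_su = 260.61/360 + 307.52/1230 = 0.72392 + 0.25001 = 0.97393
n_f = 1/0.97393 = 1.027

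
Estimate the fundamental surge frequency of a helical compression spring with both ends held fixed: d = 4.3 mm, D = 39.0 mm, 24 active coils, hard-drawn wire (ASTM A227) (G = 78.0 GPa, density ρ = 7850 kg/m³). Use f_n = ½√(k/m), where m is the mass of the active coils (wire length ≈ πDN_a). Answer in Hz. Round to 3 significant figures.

41.8 Hz

k = Gd⁴/(8D³N_a) = (78.0×10³)(4.3⁴)/(8·39.0³·24) = 2.3414 N/mm = 2341.4 N/m
Wire length L = πDN_a = π·39.0·24 = 2940.5 mm
m = ρ·(πd²/4)·L = 7850 × 14.522×10⁻⁶ m² × 2.9405 m = 0.33521 kg
f_n = ½√(k/m) = 0.5·√(2341.4/0.33521) = 0.5·√(6984.8) = 41.787 Hz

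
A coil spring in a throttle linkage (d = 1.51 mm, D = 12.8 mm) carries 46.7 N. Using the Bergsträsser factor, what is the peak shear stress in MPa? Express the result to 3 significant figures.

514 MPa

Spring index C = D/d = 12.8/1.51 = 8.4768
K_B = (4C+2)/(4C−3) = 35.907/30.907 = 1.1618
τ₀ = 8FD/(πd³) = 8·46.7·12.8/(π·1.51³) = 4782.08/10.816 = 442.12 MPa
τ_max = K·τ₀ = 1.1618 × 442.12 = 513.64 MPa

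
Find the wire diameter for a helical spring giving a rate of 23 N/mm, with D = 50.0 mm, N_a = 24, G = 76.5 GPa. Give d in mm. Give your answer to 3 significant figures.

9.22 mm

d = (8D³N_a·k / G)^(1/4) = (8·50.0³·24·23 / (76.5×10³))^0.25
  = (7215.7)^0.25 = 9.2166 mm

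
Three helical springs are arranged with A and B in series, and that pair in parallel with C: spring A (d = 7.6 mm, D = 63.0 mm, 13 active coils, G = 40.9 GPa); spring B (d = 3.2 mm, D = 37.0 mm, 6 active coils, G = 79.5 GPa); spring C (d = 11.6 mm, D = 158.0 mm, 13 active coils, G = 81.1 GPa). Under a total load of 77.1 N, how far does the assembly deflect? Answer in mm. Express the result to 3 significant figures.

13.6 mm

k_A = Gd⁴/(8D³N_a) = (40.9×10³)(7.6⁴)/(8·63.0³·13) = 5.2471 N/mm
k_B = Gd⁴/(8D³N_a) = (79.5×10³)(3.2⁴)/(8·37.0³·6) = 3.4286 N/mm
k_C = Gd⁴/(8D³N_a) = (81.1×10³)(11.6⁴)/(8·158.0³·13) = 3.5797 N/mm
Springs A,B series: k_AB = 1/(1/5.2471+1/3.4286) = 2.0736 N/mm; parallel with C: k_eq = 2.0736+3.5797 = 5.6534 N/mm
δ = F/k_eq = 77.1/5.6534 = 13.638 mm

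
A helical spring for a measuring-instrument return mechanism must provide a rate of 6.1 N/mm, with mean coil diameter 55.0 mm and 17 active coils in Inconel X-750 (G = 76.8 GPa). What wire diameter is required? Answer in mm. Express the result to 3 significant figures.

d = (8D³N_a·k / G)^(1/4) = (8·55.0³·17·6.1 / (76.8×10³))^0.25
  = (1797.2)^0.25 = 6.5110 mm

6.51 mm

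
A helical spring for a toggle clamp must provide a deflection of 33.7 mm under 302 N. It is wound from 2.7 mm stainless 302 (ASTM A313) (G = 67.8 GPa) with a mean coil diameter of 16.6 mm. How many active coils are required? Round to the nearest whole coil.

Required rate k = F/δ = 302/33.7 = 8.9614 N/mm
N_a = Gd⁴/(8D³k) = (67.8×10³ × 2.7⁴)/(8 × 16.6³ × 8.9614)
    = 3.60317e+06 / 327938 = 10.99 → 11 coils

11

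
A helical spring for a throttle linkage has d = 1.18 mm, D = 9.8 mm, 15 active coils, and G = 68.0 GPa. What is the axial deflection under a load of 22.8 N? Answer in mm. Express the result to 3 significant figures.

k = Gd⁴/(8D³N_a) = (68.0×10³)(1.18⁴)/(8·9.8³·15) = 1.1673 N/mm
δ = F/k = 22.8 / 1.1673 = 19.532 mm

19.5 mm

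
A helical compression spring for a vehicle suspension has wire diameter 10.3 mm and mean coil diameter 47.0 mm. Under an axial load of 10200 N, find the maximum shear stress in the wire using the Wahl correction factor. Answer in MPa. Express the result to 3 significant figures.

Spring index C = D/d = 47.0/10.3 = 4.5631
K_W = (4C−1)/(4C−4) + 0.615/C = 17.252/14.252 + 0.1348 = 1.3453
τ₀ = 8FD/(πd³) = 8·10200·47.0/(π·10.3³) = 3.8352e+06/3432.9 = 1117.2 MPa
τ_max = K·τ₀ = 1.3453 × 1117.2 = 1502.9 MPa

1500 MPa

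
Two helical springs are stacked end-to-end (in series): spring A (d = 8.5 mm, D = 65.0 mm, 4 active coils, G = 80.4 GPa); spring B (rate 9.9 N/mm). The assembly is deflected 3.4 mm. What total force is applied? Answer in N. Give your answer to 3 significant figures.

k_A = Gd⁴/(8D³N_a) = (80.4×10³)(8.5⁴)/(8·65.0³·4) = 47.758 N/mm
Series: 1/k_eq = 1/47.758 + 1/9.9 = 0.12195; k_eq = 8.2001 N/mm
F = k_eq·δ = 8.2001·3.4 = 27.88 N

27.9 N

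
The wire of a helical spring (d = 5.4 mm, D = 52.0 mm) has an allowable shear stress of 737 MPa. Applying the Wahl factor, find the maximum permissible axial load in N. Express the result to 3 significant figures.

C = D/d = 52.0/5.4 = 9.6296
K_W = (4C−1)/(4C−4) + 0.615/C = 37.519/34.519 + 0.0639 = 1.1508
τ_max = K·8FD/(πd³) → F_max = τ_allow·πd³/(8DK)
F_max = 737·π·5.4³/(8·52.0·1.1508) = 3.6458e+05/478.72 = 761.58 N

762 N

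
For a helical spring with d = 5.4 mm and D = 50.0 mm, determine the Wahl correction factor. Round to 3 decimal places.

1.157

C = D/d = 50.0/5.4 = 9.2593
K_W = (4C−1)/(4C−4) + 0.615/C = 36.037/33.037 + 0.0664 = 1.1572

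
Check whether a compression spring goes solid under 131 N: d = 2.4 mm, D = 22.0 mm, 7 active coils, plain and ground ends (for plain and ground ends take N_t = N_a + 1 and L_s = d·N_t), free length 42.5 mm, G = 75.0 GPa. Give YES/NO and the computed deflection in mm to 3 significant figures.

YES, δ = 31.4 mm

k = Gd⁴/(8D³N_a) = (75.0×10³)(2.4⁴)/(8·22.0³·7) = 4.173 N/mm
N_t = 8; L_s = 2.4·8 = 19.2 mm; δ_solid = L₀ − L_s = 42.5 − 19.2 = 23.3 mm
δ = F/k = 131/4.173 = 31.392 mm
δ ≥ δ_solid → spring goes solid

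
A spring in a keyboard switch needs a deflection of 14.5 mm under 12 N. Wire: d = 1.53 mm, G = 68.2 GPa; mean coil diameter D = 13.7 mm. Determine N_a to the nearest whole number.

22

Required rate k = F/δ = 12/14.5 = 0.82759 N/mm
N_a = Gd⁴/(8D³k) = (68.2×10³ × 1.53⁴)/(8 × 13.7³ × 0.82759)
    = 373723 / 17024.1 = 21.95 → 22 coils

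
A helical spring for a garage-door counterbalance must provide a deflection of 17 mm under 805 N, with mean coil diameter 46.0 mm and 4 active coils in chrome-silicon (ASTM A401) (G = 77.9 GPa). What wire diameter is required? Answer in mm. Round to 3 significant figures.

Required rate k = F/δ = 805/17 = 47.353 N/mm
d = (8D³N_a·k / G)^(1/4) = (8·46.0³·4·47.353 / (77.9×10³))^0.25
  = (1893.4)^0.25 = 6.5964 mm

6.60 mm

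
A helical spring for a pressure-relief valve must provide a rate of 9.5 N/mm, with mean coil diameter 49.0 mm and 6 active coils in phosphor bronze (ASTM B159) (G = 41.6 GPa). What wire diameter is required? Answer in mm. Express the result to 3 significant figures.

d = (8D³N_a·k / G)^(1/4) = (8·49.0³·6·9.5 / (41.6×10³))^0.25
  = (1289.6)^0.25 = 5.9926 mm

5.99 mm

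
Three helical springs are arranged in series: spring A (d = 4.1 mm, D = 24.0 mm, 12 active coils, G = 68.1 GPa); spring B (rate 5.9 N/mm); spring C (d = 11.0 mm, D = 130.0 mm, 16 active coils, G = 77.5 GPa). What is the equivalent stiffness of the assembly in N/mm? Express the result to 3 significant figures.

2.06 N/mm

k_A = Gd⁴/(8D³N_a) = (68.1×10³)(4.1⁴)/(8·24.0³·12) = 14.5 N/mm
k_C = Gd⁴/(8D³N_a) = (77.5×10³)(11.0⁴)/(8·130.0³·16) = 4.0349 N/mm
Series: 1/k_eq = 1/14.5 + 1/5.9 + 1/4.0349 = 0.48629; k_eq = 2.0564 N/mm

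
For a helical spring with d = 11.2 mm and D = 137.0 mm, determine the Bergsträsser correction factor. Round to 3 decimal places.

C = D/d = 137.0/11.2 = 12.2321
K_B = (4C+2)/(4C−3) = 50.929/45.929 = 1.1089

1.109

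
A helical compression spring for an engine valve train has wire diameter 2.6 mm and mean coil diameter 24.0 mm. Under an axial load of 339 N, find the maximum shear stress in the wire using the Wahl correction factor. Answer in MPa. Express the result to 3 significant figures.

Spring index C = D/d = 24.0/2.6 = 9.2308
K_W = (4C−1)/(4C−4) + 0.615/C = 35.923/32.923 + 0.0666 = 1.1577
τ₀ = 8FD/(πd³) = 8·339·24.0/(π·2.6³) = 65088/55.217 = 1178.8 MPa
τ_max = K·τ₀ = 1.1577 × 1178.8 = 1364.7 MPa

1360 MPa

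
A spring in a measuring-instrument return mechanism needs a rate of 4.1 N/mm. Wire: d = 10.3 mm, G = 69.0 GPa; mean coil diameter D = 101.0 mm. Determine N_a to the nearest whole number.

N_a = Gd⁴/(8D³k) = (69.0×10³ × 10.3⁴)/(8 × 101.0³ × 4.1)
    = 7.76601e+08 / 3.37939e+07 = 22.98 → 23 coils

23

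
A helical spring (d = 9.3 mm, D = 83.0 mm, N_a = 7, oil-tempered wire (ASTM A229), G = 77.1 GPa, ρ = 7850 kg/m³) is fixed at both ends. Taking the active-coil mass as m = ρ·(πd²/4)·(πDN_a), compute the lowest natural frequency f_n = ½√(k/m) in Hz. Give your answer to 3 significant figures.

68.0 Hz

k = Gd⁴/(8D³N_a) = (77.1×10³)(9.3⁴)/(8·83.0³·7) = 18.012 N/mm = 18012 N/m
Wire length L = πDN_a = π·83.0·7 = 1825.3 mm
m = ρ·(πd²/4)·L = 7850 × 67.929×10⁻⁶ m² × 1.8253 m = 0.97331 kg
f_n = ½√(k/m) = 0.5·√(18012/0.97331) = 0.5·√(18506) = 68.018 Hz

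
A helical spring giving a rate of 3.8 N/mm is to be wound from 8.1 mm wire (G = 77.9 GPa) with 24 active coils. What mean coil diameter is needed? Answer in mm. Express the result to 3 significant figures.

77.2 mm

D = (Gd⁴/(8N_a·k))^(1/3) = (77.9×10³·8.1⁴/(8·24·3.8))^(1/3)
  = (459613)^(1/3) = 77.1728 mm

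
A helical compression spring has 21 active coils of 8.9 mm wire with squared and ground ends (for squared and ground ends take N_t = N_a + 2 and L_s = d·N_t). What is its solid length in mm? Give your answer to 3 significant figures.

205 mm

squared and ground ends: N_t = N_a + 2 = 21 + 2 = 23
L_s = d·N_t = 8.9 × 23 = 204.7 mm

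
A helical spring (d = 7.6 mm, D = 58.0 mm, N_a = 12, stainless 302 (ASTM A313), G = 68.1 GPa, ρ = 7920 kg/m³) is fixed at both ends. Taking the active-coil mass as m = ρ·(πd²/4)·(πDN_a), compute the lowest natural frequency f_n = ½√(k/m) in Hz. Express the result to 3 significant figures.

k = Gd⁴/(8D³N_a) = (68.1×10³)(7.6⁴)/(8·58.0³·12) = 12.13 N/mm = 12130 N/m
Wire length L = πDN_a = π·58.0·12 = 2186.5 mm
m = ρ·(πd²/4)·L = 7920 × 45.365×10⁻⁶ m² × 2.1865 m = 0.7856 kg
f_n = ½√(k/m) = 0.5·√(12130/0.7856) = 0.5·√(15440) = 62.129 Hz

62.1 Hz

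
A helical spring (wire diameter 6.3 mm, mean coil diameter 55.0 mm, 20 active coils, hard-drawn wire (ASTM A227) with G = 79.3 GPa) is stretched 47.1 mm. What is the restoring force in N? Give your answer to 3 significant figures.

k = Gd⁴/(8D³N_a) = (79.3×10³)(6.3⁴)/(8·55.0³·20) = 4.6927 N/mm
F = k·δ = 4.6927 × 47.1 = 221.03 N

221 N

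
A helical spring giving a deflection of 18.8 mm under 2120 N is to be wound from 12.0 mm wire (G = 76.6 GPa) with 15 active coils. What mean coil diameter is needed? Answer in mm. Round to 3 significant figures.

Required rate k = F/δ = 2120/18.8 = 112.77 N/mm
D = (Gd⁴/(8N_a·k))^(1/3) = (76.6×10³·12.0⁴/(8·15·112.77))^(1/3)
  = (117380)^(1/3) = 48.9626 mm

49.0 mm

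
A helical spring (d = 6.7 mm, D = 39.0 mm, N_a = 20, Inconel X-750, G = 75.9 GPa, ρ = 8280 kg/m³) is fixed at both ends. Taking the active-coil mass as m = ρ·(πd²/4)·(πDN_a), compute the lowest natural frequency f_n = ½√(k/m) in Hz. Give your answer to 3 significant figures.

k = Gd⁴/(8D³N_a) = (75.9×10³)(6.7⁴)/(8·39.0³·20) = 16.115 N/mm = 16115 N/m
Wire length L = πDN_a = π·39.0·20 = 2450.4 mm
m = ρ·(πd²/4)·L = 8280 × 35.257×10⁻⁶ m² × 2.4504 m = 0.71534 kg
f_n = ½√(k/m) = 0.5·√(16115/0.71534) = 0.5·√(22527) = 75.046 Hz

75.0 Hz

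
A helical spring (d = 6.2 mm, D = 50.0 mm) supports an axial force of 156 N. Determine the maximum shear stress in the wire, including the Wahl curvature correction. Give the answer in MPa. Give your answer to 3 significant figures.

98.5 MPa

Spring index C = D/d = 50.0/6.2 = 8.0645
K_W = (4C−1)/(4C−4) + 0.615/C = 31.258/28.258 + 0.0763 = 1.1824
τ₀ = 8FD/(πd³) = 8·156·50.0/(π·6.2³) = 62400/748.73 = 83.341 MPa
τ_max = K·τ₀ = 1.1824 × 83.341 = 98.545 MPa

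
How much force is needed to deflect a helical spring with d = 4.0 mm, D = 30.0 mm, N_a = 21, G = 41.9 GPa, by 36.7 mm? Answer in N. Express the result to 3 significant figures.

86.8 N

k = Gd⁴/(8D³N_a) = (41.9×10³)(4.0⁴)/(8·30.0³·21) = 2.3647 N/mm
F = k·δ = 2.3647 × 36.7 = 86.785 N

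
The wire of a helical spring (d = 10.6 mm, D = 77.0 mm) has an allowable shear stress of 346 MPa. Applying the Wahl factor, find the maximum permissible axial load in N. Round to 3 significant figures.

1740 N

C = D/d = 77.0/10.6 = 7.2642
K_W = (4C−1)/(4C−4) + 0.615/C = 28.057/25.057 + 0.0847 = 1.2044
τ_max = K·8FD/(πd³) → F_max = τ_allow·πd³/(8DK)
F_max = 346·π·10.6³/(8·77.0·1.2044) = 1.2946e+06/741.91 = 1745 N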